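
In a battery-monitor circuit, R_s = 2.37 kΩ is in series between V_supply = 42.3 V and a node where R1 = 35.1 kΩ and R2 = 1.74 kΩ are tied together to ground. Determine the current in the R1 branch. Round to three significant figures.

I ≈ 0.496 mA

Equivalent of the parallel group: R_p = 1.658 kΩ.
Node voltage V_A = V_supply · R_p/(R_s + R_p) = 42.3 × 0.4116 = 17.41 V.
Branch current I = V_A/R1 = 17.41/35.1 = 0.4960 mA.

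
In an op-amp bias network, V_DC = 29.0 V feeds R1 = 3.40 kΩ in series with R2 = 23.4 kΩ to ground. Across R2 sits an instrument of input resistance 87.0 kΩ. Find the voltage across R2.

The load sits in parallel with R2, giving an effective lower resistance R2' = R2·R_L/(R2+R_L) = 18.44 kΩ.
Then V_out = V_DC · R2'/(R1 + R2') = 29.0 × 18.44/21.84 = 24.49 V.

V_out ≈ 24.5 V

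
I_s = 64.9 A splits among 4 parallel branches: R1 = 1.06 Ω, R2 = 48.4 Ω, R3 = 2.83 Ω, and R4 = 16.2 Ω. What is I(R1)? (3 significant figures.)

Total conductance ΣG = 1/1.06 + 1/48.4 + 1/2.83 + 1/16.2 = 1.379 (units of 1/Ω).
R1 takes the fraction G_k/ΣG = 0.9434/1.379 = 0.6840, so I = 64.9 × 0.6840 = 44.39 A.

I ≈ 44.4 A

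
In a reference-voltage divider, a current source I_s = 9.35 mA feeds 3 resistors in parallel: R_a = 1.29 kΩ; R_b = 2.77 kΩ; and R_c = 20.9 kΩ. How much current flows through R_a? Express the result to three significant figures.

I ≈ 6.12 mA

Conductances: ΣG = 1/1.29 + 1/2.77 + 1/20.9 = 1.184 (1/kΩ).
By the current-divider rule, I = I_s · G_k/ΣG = 9.35 × 0.6547 = 6.121 mA.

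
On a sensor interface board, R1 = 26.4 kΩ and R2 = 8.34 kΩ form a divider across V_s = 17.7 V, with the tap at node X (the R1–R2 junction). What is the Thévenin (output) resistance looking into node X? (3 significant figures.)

R_th ≈ 6.34 kΩ

With V_s suppressed (replaced by a short), R_th = R1 ‖ R2 = (26.40 × 8.34)/(26.40 + 8.34) = 6.338 kΩ.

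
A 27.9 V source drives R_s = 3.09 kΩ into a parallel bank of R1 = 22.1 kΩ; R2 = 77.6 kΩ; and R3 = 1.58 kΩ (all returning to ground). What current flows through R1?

Equivalent of the parallel group: R_p = 1.447 kΩ.
V_A by voltage divider: V_A = 27.9 × 1.447/(3.09 + 1.447) = 8.899 V.
Branch current I = V_A/R1 = 8.899/22.1 = 0.4027 mA.

I ≈ 0.403 mA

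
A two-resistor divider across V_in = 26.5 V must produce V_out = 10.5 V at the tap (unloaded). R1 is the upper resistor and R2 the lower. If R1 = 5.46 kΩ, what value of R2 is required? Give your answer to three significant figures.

The divider ratio is R2/(R1+R2) = 10.5/26.5 = 0.3962.
Rearranging, R2 = R1·k/(1−k) = 5.46 × 0.6563 = 3.583 kΩ.

R2 ≈ 3.58 kΩ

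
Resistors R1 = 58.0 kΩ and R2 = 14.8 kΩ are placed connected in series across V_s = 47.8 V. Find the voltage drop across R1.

Series total: ΣR = 58.0 + 14.8 = 72.80 kΩ.
V = V_s · R/ΣR = 47.8 × 0.7967 = 38.08 V.

V ≈ 38.1 V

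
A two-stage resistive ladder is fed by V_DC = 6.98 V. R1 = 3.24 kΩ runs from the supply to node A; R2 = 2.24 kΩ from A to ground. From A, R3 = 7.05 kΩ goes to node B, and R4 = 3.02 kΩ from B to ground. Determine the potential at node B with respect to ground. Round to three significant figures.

Node A sees R2 in parallel with the series input of stage 2, R3 + R4 = 10.07 kΩ.
R2 ‖ (R3+R4) = 1.832 kΩ.
First divider: V_A = V_DC · 1.832/(3.24 + 1.832) = 2.522 V.
Stage 2 is unloaded, so V_B = V_A · R4/(R3+R4) = 2.522 × 3.02/10.07 = 0.7562 V.

V_B ≈ 0.756 V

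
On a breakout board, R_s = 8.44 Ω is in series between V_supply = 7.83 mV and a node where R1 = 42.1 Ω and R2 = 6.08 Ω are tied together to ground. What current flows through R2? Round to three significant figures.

Equivalent of the parallel group: R_p = 5.313 Ω.
V_A = 7.83 × 5.313/13.75 = 3.025 mV.
I(R2) = V_A / R2 = 3.025/6.08 = 0.4975 mA.

I ≈ 0.497 mA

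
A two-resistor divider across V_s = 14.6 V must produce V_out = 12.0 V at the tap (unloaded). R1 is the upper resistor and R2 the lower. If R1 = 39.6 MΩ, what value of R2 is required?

The divider ratio is R2/(R1+R2) = 12.0/14.6 = 0.8219.
Rearranging, R2 = R1·k/(1−k) = 39.6 × 4.615 = 182.8 MΩ.

R2 ≈ 183 MΩ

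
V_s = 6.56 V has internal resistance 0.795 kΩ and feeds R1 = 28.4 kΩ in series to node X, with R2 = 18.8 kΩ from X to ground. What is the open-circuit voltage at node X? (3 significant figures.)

R1' = 0.795 + 28.4 = 29.20 kΩ (source resistance + R1).
Open-circuit (no load on X): V_th = V_s · R2/(R1' + R2) = 6.56 × 18.8/(29.20 + 18.8) = 2.570 V.

V_th ≈ 2.57 V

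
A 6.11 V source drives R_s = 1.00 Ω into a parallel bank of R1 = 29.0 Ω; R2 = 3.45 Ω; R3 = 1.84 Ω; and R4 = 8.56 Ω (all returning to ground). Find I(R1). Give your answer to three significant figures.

I ≈ 0.106 A

Parallel bank: R_p = 1/(1/29.0 + 1/3.45 + 1/1.84 + 1/8.56) = 1.016 Ω.
V_A = 6.11 × 1.016/2.016 = 3.079 V.
Branch current I = V_A/R1 = 3.079/29.0 = 0.1062 A.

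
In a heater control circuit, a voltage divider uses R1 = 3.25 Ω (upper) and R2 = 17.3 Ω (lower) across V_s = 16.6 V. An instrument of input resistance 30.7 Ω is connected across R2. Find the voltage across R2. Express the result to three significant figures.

The load sits in parallel with R2, giving an effective lower resistance R2' = R2·R_L/(R2+R_L) = 11.06 Ω.
Now apply the divider: V_out = 16.6 × 0.7730 = 12.83 V.
(Unloaded it would be 14.0 V; the load pulls it down.)

V_out ≈ 12.8 V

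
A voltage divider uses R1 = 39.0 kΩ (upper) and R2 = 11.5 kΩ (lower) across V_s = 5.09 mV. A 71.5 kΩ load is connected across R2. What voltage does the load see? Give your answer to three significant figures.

First combine the lower leg with the load: R2 ‖ R_L = 9.907 kΩ.
Voltage divider with the loaded lower leg: V_out = 5.09 × 9.907/(39.0 + 9.907) = 5.09 × 0.2026 = 1.031 mV.

V_out ≈ 1.03 mV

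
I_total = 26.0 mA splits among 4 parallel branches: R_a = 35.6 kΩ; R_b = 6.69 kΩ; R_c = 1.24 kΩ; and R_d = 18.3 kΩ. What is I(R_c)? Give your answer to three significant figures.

Conductances: ΣG = 1/35.6 + 1/6.69 + 1/1.24 + 1/18.3 = 1.039 (1/kΩ).
Current divider: I(R_c) = I_total · G_k/ΣG = 26.0 × (0.8065/1.039) = 26.0 × 0.7764 = 20.19 mA.

I ≈ 20.2 mA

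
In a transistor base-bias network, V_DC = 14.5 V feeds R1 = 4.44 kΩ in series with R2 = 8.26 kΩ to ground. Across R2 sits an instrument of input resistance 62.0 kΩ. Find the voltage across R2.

R2 ‖ R_L = (8.26 × 62.0)/(8.26 + 62.0) = 7.289 kΩ.
Now apply the divider: V_out = 14.5 × 0.6214 = 9.011 V.
(Unloaded it would be 9.43 V; the load pulls it down.)

V_out ≈ 9.01 V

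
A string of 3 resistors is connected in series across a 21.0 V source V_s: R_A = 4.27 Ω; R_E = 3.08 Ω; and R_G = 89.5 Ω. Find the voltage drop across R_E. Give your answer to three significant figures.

V ≈ 0.668 V

ΣR = 4.27 + 3.08 + 89.5 = 96.85 Ω.
V = V_s · R/ΣR = 21.0 × 0.03180 = 0.6678 V.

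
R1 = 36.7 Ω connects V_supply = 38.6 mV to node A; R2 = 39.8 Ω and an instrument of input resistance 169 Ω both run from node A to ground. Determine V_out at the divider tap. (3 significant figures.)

V_out ≈ 18.0 mV

The load sits in parallel with R2, giving an effective lower resistance R2' = R2·R_L/(R2+R_L) = 32.21 Ω.
Now apply the divider: V_out = 38.6 × 0.4674 = 18.04 mV.
(Unloaded it would be 20.1 mV; the load pulls it down.)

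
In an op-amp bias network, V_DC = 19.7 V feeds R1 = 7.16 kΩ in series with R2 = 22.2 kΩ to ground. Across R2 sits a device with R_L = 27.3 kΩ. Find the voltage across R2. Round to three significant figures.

V_out ≈ 12.4 V

The load sits in parallel with R2, giving an effective lower resistance R2' = R2·R_L/(R2+R_L) = 12.24 kΩ.
Then V_out = V_DC · R2'/(R1 + R2') = 19.7 × 12.24/19.40 = 12.43 V.
(Unloaded it would be 14.9 V; the load pulls it down.)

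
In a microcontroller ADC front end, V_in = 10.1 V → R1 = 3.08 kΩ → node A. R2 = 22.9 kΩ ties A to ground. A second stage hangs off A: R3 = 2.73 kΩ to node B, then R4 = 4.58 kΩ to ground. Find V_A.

Looking into the second stage from A: R3 + R4 = 7.310 kΩ appears in parallel with R2.
R2 ‖ (R3+R4) = 5.541 kΩ.
First divider: V_A = V_in · 5.541/(3.08 + 5.541) = 6.492 V.

V_A ≈ 6.49 V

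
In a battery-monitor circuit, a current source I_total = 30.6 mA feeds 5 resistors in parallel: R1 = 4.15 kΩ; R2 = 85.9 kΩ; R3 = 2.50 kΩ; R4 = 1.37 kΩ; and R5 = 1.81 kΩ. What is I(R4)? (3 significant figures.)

Conductances: ΣG = 1/4.15 + 1/85.9 + 1/2.50 + 1/1.37 + 1/1.81 = 1.935 (1/kΩ).
R4 takes the fraction G_k/ΣG = 0.7299/1.935 = 0.3772, so I = 30.6 × 0.3772 = 11.54 mA.

I ≈ 11.5 mA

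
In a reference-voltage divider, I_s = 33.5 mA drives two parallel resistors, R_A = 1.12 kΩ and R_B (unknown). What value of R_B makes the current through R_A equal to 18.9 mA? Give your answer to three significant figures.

R_B ≈ 1.45 kΩ

The fraction through R_A equals R_B/(R_A+R_B).
With f = 0.5642, R_B = R_A · f/(1−f) = 1.12 × 1.295 = 1.450 kΩ.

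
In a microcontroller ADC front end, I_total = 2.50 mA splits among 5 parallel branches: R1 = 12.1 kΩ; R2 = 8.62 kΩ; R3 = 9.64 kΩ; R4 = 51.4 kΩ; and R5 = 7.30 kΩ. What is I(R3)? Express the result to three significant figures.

I ≈ 0.565 mA

Conductances: ΣG = 1/12.1 + 1/8.62 + 1/9.64 + 1/51.4 + 1/7.30 = 0.4588 (1/kΩ).
R3 takes the fraction G_k/ΣG = 0.1037/0.4588 = 0.2261, so I = 2.50 × 0.2261 = 0.5652 mA.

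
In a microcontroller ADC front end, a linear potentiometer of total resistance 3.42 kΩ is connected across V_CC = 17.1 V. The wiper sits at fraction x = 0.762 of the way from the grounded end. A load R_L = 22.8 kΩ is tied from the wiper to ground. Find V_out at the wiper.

V_out ≈ 12.7 V

Lower segment x·R_p = 2.606 kΩ; upper segment (1−x)·R_p = 0.8140 kΩ.
Lower segment in parallel with the load: 2.606 ‖ 22.8 = 2.339 kΩ.
Loaded-divider output: V_out = 17.1 × 0.7418 = 12.69 V.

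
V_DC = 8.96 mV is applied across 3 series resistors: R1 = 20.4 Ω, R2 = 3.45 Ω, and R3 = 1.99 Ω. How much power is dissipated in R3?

The common current is I = 8.96/25.84 = 0.3467 mA.
V(R3) = I·R = 0.6900 mV; P = V·I = 0.6900 × 0.3467 = 0.2393 µW.

P ≈ 0.239 µW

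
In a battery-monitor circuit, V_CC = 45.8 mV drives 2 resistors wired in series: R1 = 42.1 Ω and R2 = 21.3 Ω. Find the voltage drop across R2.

V ≈ 15.4 mV

ΣR = 42.1 + 21.3 = 63.40 Ω.
By the voltage-divider rule, V = 45.8 × 21.30/63.40 = 15.39 mV.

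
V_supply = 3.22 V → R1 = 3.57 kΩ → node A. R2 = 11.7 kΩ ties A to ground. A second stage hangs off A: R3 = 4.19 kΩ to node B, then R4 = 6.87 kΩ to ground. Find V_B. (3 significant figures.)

Node A sees R2 in parallel with the series input of stage 2, R3 + R4 = 11.06 kΩ.
Effective lower resistance at A: R2 ‖ 11.06 = 5.686 kΩ.
So V_A = 3.22 × 0.6143 = 1.978 V.
Stage 2 is unloaded, so V_B = V_A · R4/(R3+R4) = 1.978 × 6.87/11.06 = 1.229 V.

V_B ≈ 1.23 V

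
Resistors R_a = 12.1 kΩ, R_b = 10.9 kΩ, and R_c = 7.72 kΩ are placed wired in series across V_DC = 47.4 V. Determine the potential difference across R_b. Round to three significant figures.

V ≈ 16.8 V

Total series resistance ΣR = 12.1 + 10.9 + 7.72 = 30.72 kΩ.
V = V_DC · R/ΣR = 47.4 × 0.3548 = 16.82 V.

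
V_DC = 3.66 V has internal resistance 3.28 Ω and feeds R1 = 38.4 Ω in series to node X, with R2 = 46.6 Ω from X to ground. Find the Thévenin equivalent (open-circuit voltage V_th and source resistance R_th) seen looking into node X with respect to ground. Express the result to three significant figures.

V_th ≈ 1.93 V, R_th ≈ 22.0 Ω

R1' = 3.28 + 38.4 = 41.68 Ω (source resistance + R1).
V_th is the unloaded tap voltage: V_DC · R2/(R1'+R2) = 3.66 × 0.5279 = 1.932 V.
Looking into X with the source shorted: R_th = R1'·R2/(R1'+R2) = 41.68 × 46.6/88.28 = 22.00 Ω.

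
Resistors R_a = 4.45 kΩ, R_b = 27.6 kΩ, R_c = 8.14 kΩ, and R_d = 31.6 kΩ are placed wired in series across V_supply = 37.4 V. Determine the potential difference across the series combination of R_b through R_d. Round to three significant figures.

ΣR = 4.45 + 27.6 + 8.14 + 31.6 = 71.79 kΩ.
R_{R_b..R_d} = 27.6 + 8.14 + 31.6 = 67.34 kΩ.
Voltage divider: V = V_supply · (67.34 / 71.79) = 37.4 × 0.9380 = 35.08 V.

V ≈ 35.1 V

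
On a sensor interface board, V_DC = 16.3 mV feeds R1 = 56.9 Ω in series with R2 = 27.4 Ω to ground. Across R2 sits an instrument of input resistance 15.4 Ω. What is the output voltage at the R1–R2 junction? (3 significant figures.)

V_out ≈ 2.41 mV

The load sits in parallel with R2, giving an effective lower resistance R2' = R2·R_L/(R2+R_L) = 9.859 Ω.
Now apply the divider: V_out = 16.3 × 0.1477 = 2.407 mV.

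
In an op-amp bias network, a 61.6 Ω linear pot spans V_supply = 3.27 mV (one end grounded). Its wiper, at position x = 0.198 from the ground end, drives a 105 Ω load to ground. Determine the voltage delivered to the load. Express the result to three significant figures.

V_out ≈ 0.592 mV

The pot divides into 49.40 Ω above the wiper and 12.20 Ω below.
R_L loads the lower segment: effective lower R = 10.93 Ω.
V_out = 3.27 × 10.93/(49.40 + 10.93) = 0.5923 mV.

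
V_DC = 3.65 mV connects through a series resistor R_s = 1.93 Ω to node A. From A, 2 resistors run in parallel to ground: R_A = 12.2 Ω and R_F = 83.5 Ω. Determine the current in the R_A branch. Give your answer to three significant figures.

I ≈ 0.253 mA

Equivalent of the parallel group: R_p = 10.64 Ω.
V_A = 3.65 × 10.64/12.57 = 3.090 mV.
I(R_A) = V_A / R_A = 3.090/12.2 = 0.2533 mA.
(Check via current divider: I_total = 0.2903 mA; share G_k/ΣG = 0.8725 → same result.)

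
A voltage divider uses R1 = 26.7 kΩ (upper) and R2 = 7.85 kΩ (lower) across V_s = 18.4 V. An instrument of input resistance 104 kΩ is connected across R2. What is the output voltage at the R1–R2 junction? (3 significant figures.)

R2 ‖ R_L = (7.85 × 104)/(7.85 + 104) = 7.299 kΩ.
Now apply the divider: V_out = 18.4 × 0.2147 = 3.950 V.
(Unloaded it would be 4.18 V; the load pulls it down.)

V_out ≈ 3.95 V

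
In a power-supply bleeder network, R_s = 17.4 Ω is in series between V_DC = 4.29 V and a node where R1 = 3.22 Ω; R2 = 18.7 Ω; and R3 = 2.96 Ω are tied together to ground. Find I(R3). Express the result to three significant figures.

I ≈ 0.110 A

Combine the parallel branches: R_p = (1/3.22 + 1/18.7 + 1/2.96)⁻¹ = 1.425 Ω.
V_A by voltage divider: V_A = 4.29 × 1.425/(17.4 + 1.425) = 0.3247 V.
Branch current I = V_A/R3 = 0.3247/2.96 = 0.1097 A.
(Equivalently: I_total = 0.2279 A, then current-divider fraction G_k/ΣG = 0.4813.)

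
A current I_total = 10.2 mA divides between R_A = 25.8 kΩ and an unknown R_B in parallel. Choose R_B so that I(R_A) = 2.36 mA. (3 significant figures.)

R_B ≈ 7.77 kΩ

Two-branch current divider: I_A = I_total · R_B/(R_A + R_B).
With f = 0.2314, R_B = R_A · f/(1−f) = 25.8 × 0.3010 = 7.766 kΩ.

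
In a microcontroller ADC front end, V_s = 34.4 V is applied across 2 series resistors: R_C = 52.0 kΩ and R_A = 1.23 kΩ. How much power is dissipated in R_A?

P ≈ 0.514 mW

Series current I = V_s/ΣR = 34.4/53.23 = 0.6463 mA.
P = I²R = 0.4176 × 1.23 = 0.5137 mW.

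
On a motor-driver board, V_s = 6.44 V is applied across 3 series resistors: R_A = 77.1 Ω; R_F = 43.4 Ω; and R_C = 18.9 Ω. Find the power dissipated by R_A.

Series current I = V_s/ΣR = 6.44/139.4 = 0.04620 A.
P(R_A) = I²·R_A = (0.04620)² × 77.1 = 0.1646 W.

P ≈ 0.165 W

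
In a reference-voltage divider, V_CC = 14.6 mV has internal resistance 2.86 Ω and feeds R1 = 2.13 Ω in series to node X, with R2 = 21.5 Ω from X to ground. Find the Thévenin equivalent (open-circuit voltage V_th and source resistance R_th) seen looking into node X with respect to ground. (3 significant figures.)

R1' = 2.86 + 2.13 = 4.990 Ω (source resistance + R1).
With X open, the divider is unloaded: V_th = 14.6 × 21.5/26.49 = 11.85 mV.
Zeroing V_CC shorts the top of R1' to ground, so R_th = R1' ‖ R2 = 4.050 Ω.

V_th ≈ 11.8 mV, R_th ≈ 4.05 Ω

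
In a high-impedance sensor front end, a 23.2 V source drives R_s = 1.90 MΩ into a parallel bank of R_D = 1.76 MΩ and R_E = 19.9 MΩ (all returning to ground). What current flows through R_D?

I ≈ 6.06 µA

Equivalent of the parallel group: R_p = 1.617 MΩ.
V_A by voltage divider: V_A = 23.2 × 1.617/(1.90 + 1.617) = 10.67 V.
Branch current I = V_A/R_D = 10.67/1.76 = 6.061 µA.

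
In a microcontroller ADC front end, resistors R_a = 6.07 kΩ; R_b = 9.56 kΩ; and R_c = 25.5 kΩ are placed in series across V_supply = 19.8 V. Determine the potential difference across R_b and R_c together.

Series total: ΣR = 6.07 + 9.56 + 25.5 = 41.13 kΩ.
R_{R_b..R_c} = 9.56 + 25.5 = 35.06 kΩ.
Voltage divider: V = V_supply · (35.06 / 41.13) = 19.8 × 0.8524 = 16.88 V.

V ≈ 16.9 V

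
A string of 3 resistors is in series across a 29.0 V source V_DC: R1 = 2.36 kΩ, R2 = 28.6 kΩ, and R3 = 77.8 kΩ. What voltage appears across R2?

Total series resistance ΣR = 2.36 + 28.6 + 77.8 = 108.8 kΩ.
Voltage divider: V = V_DC · (28.60 / 108.8) = 29.0 × 0.2630 = 7.626 V.

V ≈ 7.63 V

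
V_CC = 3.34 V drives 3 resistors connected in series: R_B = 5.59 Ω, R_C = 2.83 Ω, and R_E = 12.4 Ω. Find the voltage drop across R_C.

V ≈ 0.454 V

ΣR = 5.59 + 2.83 + 12.4 = 20.82 Ω.
Voltage divider: V = V_CC · (2.830 / 20.82) = 3.34 × 0.1359 = 0.4540 V.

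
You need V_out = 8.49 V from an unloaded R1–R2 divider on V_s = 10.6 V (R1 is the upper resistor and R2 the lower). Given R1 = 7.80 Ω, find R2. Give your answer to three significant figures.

Required fraction k = V_out/V_s = 0.8009.
So R2 = R1 · V_out/(V_s − V_out) = 7.80 × 8.49/(10.6 − 8.49) = 7.80 × 4.024 = 31.38 Ω.

R2 ≈ 31.4 Ω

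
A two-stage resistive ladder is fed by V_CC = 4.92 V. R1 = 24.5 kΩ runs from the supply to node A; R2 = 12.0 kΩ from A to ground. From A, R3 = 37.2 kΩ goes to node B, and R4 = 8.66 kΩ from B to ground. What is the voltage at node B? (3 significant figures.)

V_B ≈ 0.260 V

Looking into the second stage from A: R3 + R4 = 45.86 kΩ appears in parallel with R2.
R2 ‖ (R3+R4) = 9.511 kΩ.
V_A = 4.92 × 9.511/(24.5 + 9.511) = 1.376 V.
Stage 2 is unloaded, so V_B = V_A · R4/(R3+R4) = 1.376 × 8.66/45.86 = 0.2598 V.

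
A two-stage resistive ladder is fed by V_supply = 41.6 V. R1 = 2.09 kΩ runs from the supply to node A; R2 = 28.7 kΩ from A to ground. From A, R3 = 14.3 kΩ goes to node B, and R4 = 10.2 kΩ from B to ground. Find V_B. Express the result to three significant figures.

V_B ≈ 15.0 V

The second stage (R3 + R4 = 24.50 kΩ) loads node A in parallel with R2.
Effective lower resistance at A: R2 ‖ 24.50 = 13.22 kΩ.
First divider: V_A = V_supply · 13.22/(2.09 + 13.22) = 35.92 V.
Then the unloaded second divider: V_B = V_A × R4/(R3+R4) = 35.92 × 0.4163 = 14.95 V.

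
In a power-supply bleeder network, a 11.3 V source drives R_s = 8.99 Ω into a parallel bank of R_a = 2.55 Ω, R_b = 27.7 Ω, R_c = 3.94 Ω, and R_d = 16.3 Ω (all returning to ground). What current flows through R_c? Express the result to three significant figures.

Equivalent of the parallel group: R_p = 1.345 Ω.
Node voltage V_A = V_in · R_p/(R_s + R_p) = 11.3 × 0.1302 = 1.471 V.
I(R_c) = V_A / R_c = 1.471/3.94 = 0.3733 A.
(Equivalently: I_total = 1.093 A, then current-divider fraction G_k/ΣG = 0.3414.)

I ≈ 0.373 A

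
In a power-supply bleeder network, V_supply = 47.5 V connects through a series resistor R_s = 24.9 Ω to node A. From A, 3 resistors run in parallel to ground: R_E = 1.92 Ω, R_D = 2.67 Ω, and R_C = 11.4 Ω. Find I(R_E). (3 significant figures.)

Parallel bank: R_p = 1/(1/1.92 + 1/2.67 + 1/11.4) = 1.017 Ω.
V_A by voltage divider: V_A = 47.5 × 1.017/(24.9 + 1.017) = 1.864 V.
Branch current I = V_A/R_E = 1.864/1.92 = 0.9710 A.

I ≈ 0.971 A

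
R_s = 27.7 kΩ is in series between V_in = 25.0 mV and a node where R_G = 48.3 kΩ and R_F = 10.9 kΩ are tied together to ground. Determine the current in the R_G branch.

Combine the parallel branches: R_p = (1/48.3 + 1/10.9)⁻¹ = 8.893 kΩ.
Node voltage V_A = V_in · R_p/(R_s + R_p) = 25.0 × 0.2430 = 6.076 mV.
I(R_G) = V_A / R_G = 6.076/48.3 = 0.1258 µA.
(Equivalently: I_total = 0.6832 µA, then current-divider fraction G_k/ΣG = 0.1841.)

I ≈ 0.126 µA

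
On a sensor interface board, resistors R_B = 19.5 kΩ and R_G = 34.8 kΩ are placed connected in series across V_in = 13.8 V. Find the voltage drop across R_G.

ΣR = 19.5 + 34.8 = 54.30 kΩ.
By the voltage-divider rule, V = 13.8 × 34.80/54.30 = 8.844 V.

V ≈ 8.84 V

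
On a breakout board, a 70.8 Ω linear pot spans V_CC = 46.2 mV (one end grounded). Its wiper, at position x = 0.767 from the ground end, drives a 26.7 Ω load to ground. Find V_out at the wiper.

Lower segment x·R_p = 54.30 Ω; upper segment (1−x)·R_p = 16.50 Ω.
R_L loads the lower segment: effective lower R = 17.90 Ω.
V_out = 46.2 × 17.90/(16.50 + 17.90) = 24.04 mV.

V_out ≈ 24.0 mV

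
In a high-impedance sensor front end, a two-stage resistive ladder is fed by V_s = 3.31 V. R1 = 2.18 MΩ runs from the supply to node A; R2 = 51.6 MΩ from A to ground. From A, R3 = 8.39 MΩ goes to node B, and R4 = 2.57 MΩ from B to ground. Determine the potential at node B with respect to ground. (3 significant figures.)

Node A sees R2 in parallel with the series input of stage 2, R3 + R4 = 10.96 MΩ.
Effective lower resistance at A: R2 ‖ 10.96 = 9.040 MΩ.
First divider: V_A = V_s · 9.040/(2.18 + 9.040) = 2.667 V.
Then the unloaded second divider: V_B = V_A × R4/(R3+R4) = 2.667 × 0.2345 = 0.6254 V.

V_B ≈ 0.625 V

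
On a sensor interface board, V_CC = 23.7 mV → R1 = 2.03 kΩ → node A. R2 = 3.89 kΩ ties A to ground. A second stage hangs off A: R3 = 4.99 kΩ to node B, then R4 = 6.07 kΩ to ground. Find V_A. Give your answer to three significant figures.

V_A ≈ 13.9 mV

The second stage (R3 + R4 = 11.06 kΩ) loads node A in parallel with R2.
Effective lower resistance at A: R2 ‖ 11.06 = 2.878 kΩ.
V_A = 23.7 × 2.878/(2.03 + 2.878) = 13.90 mV.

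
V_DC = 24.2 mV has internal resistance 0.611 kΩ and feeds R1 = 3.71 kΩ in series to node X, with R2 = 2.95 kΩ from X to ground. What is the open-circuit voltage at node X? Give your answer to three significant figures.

V_th ≈ 9.82 mV

R1' = 0.611 + 3.71 = 4.321 kΩ (source resistance + R1).
With X open, the divider is unloaded: V_th = 24.2 × 2.95/7.271 = 9.818 mV.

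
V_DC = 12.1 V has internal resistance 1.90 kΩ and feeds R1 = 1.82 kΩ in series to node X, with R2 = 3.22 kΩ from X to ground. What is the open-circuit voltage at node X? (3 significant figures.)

R1' = 1.90 + 1.82 = 3.720 kΩ (source resistance + R1).
With X open, the divider is unloaded: V_th = 12.1 × 3.22/6.940 = 5.614 V.

V_th ≈ 5.61 V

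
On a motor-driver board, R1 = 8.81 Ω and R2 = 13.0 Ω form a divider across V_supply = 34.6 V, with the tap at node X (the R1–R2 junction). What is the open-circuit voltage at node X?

Open-circuit (no load on X): V_th = V_supply · R2/(R1 + R2) = 34.6 × 13.0/(8.810 + 13.0) = 20.62 V.

V_th ≈ 20.6 V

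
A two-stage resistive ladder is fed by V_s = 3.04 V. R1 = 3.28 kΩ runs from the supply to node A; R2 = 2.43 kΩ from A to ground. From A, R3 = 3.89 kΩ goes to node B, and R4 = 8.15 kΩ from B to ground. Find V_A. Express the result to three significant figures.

Node A sees R2 in parallel with the series input of stage 2, R3 + R4 = 12.04 kΩ.
Effective lower resistance at A: R2 ‖ 12.04 = 2.022 kΩ.
First divider: V_A = V_s · 2.022/(3.28 + 2.022) = 1.159 V.

V_A ≈ 1.16 V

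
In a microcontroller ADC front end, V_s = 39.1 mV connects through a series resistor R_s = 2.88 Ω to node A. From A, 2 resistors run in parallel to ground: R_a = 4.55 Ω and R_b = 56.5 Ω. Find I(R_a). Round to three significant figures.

Parallel bank: R_p = 1/(1/4.55 + 1/56.5) = 4.211 Ω.
V_A = 39.1 × 4.211/7.091 = 23.22 mV.
I(R_a) = V_A / R_a = 23.22/4.55 = 5.103 mA.

I ≈ 5.10 mA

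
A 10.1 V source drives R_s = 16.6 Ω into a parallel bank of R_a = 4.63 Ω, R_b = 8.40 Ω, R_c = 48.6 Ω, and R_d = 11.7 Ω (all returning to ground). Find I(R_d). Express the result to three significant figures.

I ≈ 0.104 A

Equivalent of the parallel group: R_p = 2.267 Ω.
V_A by voltage divider: V_A = 10.1 × 2.267/(16.6 + 2.267) = 1.214 V.
Branch current I = V_A/R_d = 1.214/11.7 = 0.1037 A.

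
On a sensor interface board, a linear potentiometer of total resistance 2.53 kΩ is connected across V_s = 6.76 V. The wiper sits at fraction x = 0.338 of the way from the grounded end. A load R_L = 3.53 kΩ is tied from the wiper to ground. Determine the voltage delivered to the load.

The pot divides into 1.675 kΩ above the wiper and 0.8551 kΩ below.
(x·R_p) ‖ R_L = 0.6884 kΩ.
Loaded-divider output: V_out = 6.76 × 0.2913 = 1.969 V.

V_out ≈ 1.97 V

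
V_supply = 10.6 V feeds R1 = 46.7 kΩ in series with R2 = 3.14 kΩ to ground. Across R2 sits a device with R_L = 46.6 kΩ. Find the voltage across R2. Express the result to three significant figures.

V_out ≈ 0.628 V

The load sits in parallel with R2, giving an effective lower resistance R2' = R2·R_L/(R2+R_L) = 2.942 kΩ.
Now apply the divider: V_out = 10.6 × 0.05926 = 0.6282 V.
(Unloaded it would be 0.668 V; the load pulls it down.)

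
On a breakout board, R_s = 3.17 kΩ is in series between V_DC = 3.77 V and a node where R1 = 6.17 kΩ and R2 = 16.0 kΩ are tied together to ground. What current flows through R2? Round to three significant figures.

Parallel bank: R_p = 1/(1/6.17 + 1/16.0) = 4.453 kΩ.
V_A = 3.77 × 4.453/7.623 = 2.202 V.
I(R2) = V_A / R2 = 2.202/16.0 = 0.1376 mA.

I ≈ 0.138 mA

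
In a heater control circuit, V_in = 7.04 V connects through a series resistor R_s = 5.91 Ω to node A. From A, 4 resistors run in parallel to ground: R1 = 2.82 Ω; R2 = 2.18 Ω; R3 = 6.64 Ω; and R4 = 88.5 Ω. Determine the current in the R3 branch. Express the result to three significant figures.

I ≈ 0.157 A

Equivalent of the parallel group: R_p = 1.025 Ω.
Node voltage V_A = V_in · R_p/(R_s + R_p) = 7.04 × 0.1479 = 1.041 V.
I(R3) = V_A / R3 = 1.041/6.64 = 0.1568 A.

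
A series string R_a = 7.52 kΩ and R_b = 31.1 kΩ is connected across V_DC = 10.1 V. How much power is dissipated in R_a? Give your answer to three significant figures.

P ≈ 0.514 mW

ΣR = 38.62 kΩ → I = 10.1/38.62 = 0.2615 mA.
V(R_a) = I·R = 1.967 V; P = V·I = 1.967 × 0.2615 = 0.5143 mW.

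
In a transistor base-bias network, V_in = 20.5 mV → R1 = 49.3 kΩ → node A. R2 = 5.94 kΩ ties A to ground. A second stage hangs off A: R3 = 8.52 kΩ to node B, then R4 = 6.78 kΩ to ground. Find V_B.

V_B ≈ 0.725 mV

Node A sees R2 in parallel with the series input of stage 2, R3 + R4 = 15.30 kΩ.
Effective lower resistance at A: R2 ‖ 15.30 = 4.279 kΩ.
First divider: V_A = V_in · 4.279/(49.3 + 4.279) = 1.637 mV.
Then the unloaded second divider: V_B = V_A × R4/(R3+R4) = 1.637 × 0.4431 = 0.7255 mV.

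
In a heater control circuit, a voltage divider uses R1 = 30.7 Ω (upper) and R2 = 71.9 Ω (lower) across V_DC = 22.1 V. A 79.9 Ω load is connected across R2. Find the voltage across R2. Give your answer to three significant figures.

The load sits in parallel with R2, giving an effective lower resistance R2' = R2·R_L/(R2+R_L) = 37.84 Ω.
Voltage divider with the loaded lower leg: V_out = 22.1 × 37.84/(30.7 + 37.84) = 22.1 × 0.5521 = 12.20 V.

V_out ≈ 12.2 V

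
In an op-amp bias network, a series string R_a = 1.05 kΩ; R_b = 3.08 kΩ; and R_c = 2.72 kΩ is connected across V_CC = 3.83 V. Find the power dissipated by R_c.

Series current I = V_CC/ΣR = 3.83/6.850 = 0.5591 mA.
P(R_c) = I²·R_c = (0.5591)² × 2.72 = 0.8503 mW.

P ≈ 0.850 mW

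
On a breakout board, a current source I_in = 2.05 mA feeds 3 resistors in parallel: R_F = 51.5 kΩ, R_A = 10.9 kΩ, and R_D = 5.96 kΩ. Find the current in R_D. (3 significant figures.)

I ≈ 1.23 mA

Conductances: ΣG = 1/51.5 + 1/10.9 + 1/5.96 = 0.2789 (1/kΩ).
By the current-divider rule, I = I_in · G_k/ΣG = 2.05 × 0.6015 = 1.233 mA.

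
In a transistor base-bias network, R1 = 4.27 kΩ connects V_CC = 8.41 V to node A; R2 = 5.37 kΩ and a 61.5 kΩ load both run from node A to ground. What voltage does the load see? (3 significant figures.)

The load sits in parallel with R2, giving an effective lower resistance R2' = R2·R_L/(R2+R_L) = 4.939 kΩ.
Voltage divider with the loaded lower leg: V_out = 8.41 × 4.939/(4.27 + 4.939) = 8.41 × 0.5363 = 4.510 V.

V_out ≈ 4.51 V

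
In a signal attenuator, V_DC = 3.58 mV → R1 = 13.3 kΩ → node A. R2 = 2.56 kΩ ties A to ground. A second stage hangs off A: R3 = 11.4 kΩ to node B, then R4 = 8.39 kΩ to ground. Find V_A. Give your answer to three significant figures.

V_A ≈ 0.521 mV

Looking into the second stage from A: R3 + R4 = 19.79 kΩ appears in parallel with R2.
Effective lower resistance at A: R2 ‖ 19.79 = 2.267 kΩ.
First divider: V_A = V_DC · 2.267/(13.3 + 2.267) = 0.5213 mV.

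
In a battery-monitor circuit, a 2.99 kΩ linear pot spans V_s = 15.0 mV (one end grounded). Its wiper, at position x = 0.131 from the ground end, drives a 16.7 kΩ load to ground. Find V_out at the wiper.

Lower segment x·R_p = 0.3917 kΩ; upper segment (1−x)·R_p = 2.598 kΩ.
(x·R_p) ‖ R_L = 0.3827 kΩ.
Loaded-divider output: V_out = 15.0 × 0.1284 = 1.926 mV.

V_out ≈ 1.93 mV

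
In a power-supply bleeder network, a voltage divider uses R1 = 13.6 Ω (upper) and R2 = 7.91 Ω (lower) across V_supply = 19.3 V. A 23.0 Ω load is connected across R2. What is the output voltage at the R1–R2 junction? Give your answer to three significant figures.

V_out ≈ 5.83 V

First combine the lower leg with the load: R2 ‖ R_L = 5.886 Ω.
Voltage divider with the loaded lower leg: V_out = 19.3 × 5.886/(13.6 + 5.886) = 19.3 × 0.3021 = 5.830 V.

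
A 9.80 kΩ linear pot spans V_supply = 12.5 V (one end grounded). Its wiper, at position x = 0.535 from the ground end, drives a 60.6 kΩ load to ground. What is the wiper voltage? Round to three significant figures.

V_out ≈ 6.43 V

The pot divides into 4.557 kΩ above the wiper and 5.243 kΩ below.
(x·R_p) ‖ R_L = 4.826 kΩ.
Loaded-divider output: V_out = 12.5 × 0.5143 = 6.429 V.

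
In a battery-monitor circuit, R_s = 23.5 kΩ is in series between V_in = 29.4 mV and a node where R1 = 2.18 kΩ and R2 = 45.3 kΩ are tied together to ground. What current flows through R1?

I ≈ 1.10 µA

Equivalent of the parallel group: R_p = 2.080 kΩ.
Node voltage V_A = V_in · R_p/(R_s + R_p) = 29.4 × 0.08131 = 2.391 mV.
Branch current I = V_A/R1 = 2.391/2.18 = 1.097 µA.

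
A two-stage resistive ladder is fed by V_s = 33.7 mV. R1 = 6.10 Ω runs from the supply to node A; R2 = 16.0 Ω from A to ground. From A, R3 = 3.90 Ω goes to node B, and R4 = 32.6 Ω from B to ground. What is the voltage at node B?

V_B ≈ 19.4 mV

Node A sees R2 in parallel with the series input of stage 2, R3 + R4 = 36.50 Ω.
R2 ‖ (R3+R4) = 11.12 Ω.
V_A = 33.7 × 11.12/(6.10 + 11.12) = 21.76 mV.
V_B = V_A × 0.8932 = 19.44 mV.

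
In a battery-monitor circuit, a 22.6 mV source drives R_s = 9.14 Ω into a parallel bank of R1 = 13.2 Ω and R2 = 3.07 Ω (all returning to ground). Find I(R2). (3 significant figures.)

Equivalent of the parallel group: R_p = 2.491 Ω.
Node voltage V_A = V_in · R_p/(R_s + R_p) = 22.6 × 0.2142 = 4.840 mV.
I(R2) = V_A / R2 = 4.840/3.07 = 1.576 mA.
(Check via current divider: I_total = 1.943 mA; share G_k/ΣG = 0.8113 → same result.)

I ≈ 1.58 mA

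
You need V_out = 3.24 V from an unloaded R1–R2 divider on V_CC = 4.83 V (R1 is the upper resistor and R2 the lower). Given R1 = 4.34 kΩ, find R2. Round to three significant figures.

R2 ≈ 8.84 kΩ

V_out/V_CC = R2/(R1+R2) = 0.6708.
So R2 = R1 · V_out/(V_CC − V_out) = 4.34 × 3.24/(4.83 − 3.24) = 4.34 × 2.038 = 8.844 kΩ.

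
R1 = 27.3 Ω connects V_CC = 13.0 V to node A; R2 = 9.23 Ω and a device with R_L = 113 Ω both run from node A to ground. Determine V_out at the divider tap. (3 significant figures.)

First combine the lower leg with the load: R2 ‖ R_L = 8.533 Ω.
Voltage divider with the loaded lower leg: V_out = 13.0 × 8.533/(27.3 + 8.533) = 13.0 × 0.2381 = 3.096 V.

V_out ≈ 3.10 V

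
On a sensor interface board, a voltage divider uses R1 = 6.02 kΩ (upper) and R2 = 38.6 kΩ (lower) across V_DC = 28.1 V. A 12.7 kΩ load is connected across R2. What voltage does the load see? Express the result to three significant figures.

The load sits in parallel with R2, giving an effective lower resistance R2' = R2·R_L/(R2+R_L) = 9.556 kΩ.
Voltage divider with the loaded lower leg: V_out = 28.1 × 9.556/(6.02 + 9.556) = 28.1 × 0.6135 = 17.24 V.

V_out ≈ 17.2 V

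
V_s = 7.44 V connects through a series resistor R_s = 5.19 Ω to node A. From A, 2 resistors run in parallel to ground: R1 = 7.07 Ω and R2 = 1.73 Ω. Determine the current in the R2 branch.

I ≈ 0.908 A

Equivalent of the parallel group: R_p = 1.390 Ω.
V_A = 7.44 × 1.390/6.580 = 1.572 V.
I(R2) = V_A / R2 = 1.572/1.73 = 0.9084 A.
(Check via current divider: I_total = 1.131 A; share G_k/ΣG = 0.8034 → same result.)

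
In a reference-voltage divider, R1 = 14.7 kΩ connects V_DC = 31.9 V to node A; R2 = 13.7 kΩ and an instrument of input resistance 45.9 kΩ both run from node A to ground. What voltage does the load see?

V_out ≈ 13.3 V

The load sits in parallel with R2, giving an effective lower resistance R2' = R2·R_L/(R2+R_L) = 10.55 kΩ.
Now apply the divider: V_out = 31.9 × 0.4178 = 13.33 V.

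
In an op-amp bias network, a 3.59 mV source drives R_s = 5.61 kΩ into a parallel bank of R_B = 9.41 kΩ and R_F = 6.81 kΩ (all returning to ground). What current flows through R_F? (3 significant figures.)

I ≈ 0.218 µA

Combine the parallel branches: R_p = (1/9.41 + 1/6.81)⁻¹ = 3.951 kΩ.
V_A by voltage divider: V_A = 3.59 × 3.951/(5.61 + 3.951) = 1.483 mV.
Branch current I = V_A/R_F = 1.483/6.81 = 0.2178 µA.
(Equivalently: I_total = 0.3755 µA, then current-divider fraction G_k/ΣG = 0.5801.)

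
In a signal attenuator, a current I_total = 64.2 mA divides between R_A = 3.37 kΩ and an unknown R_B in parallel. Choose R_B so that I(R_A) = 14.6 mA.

Two-branch current divider: I_A = I_total · R_B/(R_A + R_B).
14.6/64.2 = R_B/(R_A + R_B) → R_B = R_A · (0.2274)/(1 − 0.2274) = 3.37 × 0.2944 = 0.9920 kΩ.

R_B ≈ 0.992 kΩ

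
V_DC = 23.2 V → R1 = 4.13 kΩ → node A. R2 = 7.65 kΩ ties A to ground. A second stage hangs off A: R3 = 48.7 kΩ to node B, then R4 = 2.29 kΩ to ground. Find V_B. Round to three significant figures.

V_B ≈ 0.643 V

Looking into the second stage from A: R3 + R4 = 50.99 kΩ appears in parallel with R2.
Effective lower resistance at A: R2 ‖ 50.99 = 6.652 kΩ.
So V_A = 23.2 × 0.6170 = 14.31 V.
V_B = V_A × 0.04491 = 0.6428 V.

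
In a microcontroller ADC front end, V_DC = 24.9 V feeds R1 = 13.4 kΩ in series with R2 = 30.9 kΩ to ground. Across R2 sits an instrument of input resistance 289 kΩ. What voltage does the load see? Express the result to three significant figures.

V_out ≈ 16.8 V

R2 ‖ R_L = (30.9 × 289)/(30.9 + 289) = 27.92 kΩ.
Voltage divider with the loaded lower leg: V_out = 24.9 × 27.92/(13.4 + 27.92) = 24.9 × 0.6757 = 16.82 V.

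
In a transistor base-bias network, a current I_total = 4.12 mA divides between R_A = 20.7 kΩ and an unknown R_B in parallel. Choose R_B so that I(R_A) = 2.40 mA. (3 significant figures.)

Two-branch current divider: I_A = I_total · R_B/(R_A + R_B).
2.40/4.12 = R_B/(R_A + R_B) → R_B = R_A · (0.5825)/(1 − 0.5825) = 20.7 × 1.395 = 28.88 kΩ.

R_B ≈ 28.9 kΩ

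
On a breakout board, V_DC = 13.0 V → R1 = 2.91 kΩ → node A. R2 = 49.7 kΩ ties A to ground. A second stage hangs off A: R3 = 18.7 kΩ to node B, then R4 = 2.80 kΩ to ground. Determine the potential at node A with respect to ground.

V_A ≈ 10.9 V

Node A sees R2 in parallel with the series input of stage 2, R3 + R4 = 21.50 kΩ.
R2 ‖ (R3+R4) = 15.01 kΩ.
So V_A = 13.0 × 0.8376 = 10.89 V.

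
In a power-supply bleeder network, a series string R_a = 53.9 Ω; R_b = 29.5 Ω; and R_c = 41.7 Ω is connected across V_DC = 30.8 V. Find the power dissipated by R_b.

The common current is I = 30.8/125.1 = 0.2462 A.
V(R_b) = I·R = 7.263 V; P = V·I = 7.263 × 0.2462 = 1.788 W.

P ≈ 1.79 W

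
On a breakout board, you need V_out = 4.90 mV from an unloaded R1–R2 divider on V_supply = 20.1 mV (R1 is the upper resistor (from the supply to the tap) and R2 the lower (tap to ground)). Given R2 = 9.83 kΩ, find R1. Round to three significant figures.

Required fraction k = V_out/V_supply = 0.2438.
So R1 = R2 · (V_supply/V_out − 1) = 9.83 × (20.1/4.90 − 1) = 9.83 × 3.102 = 30.49 kΩ.

R1 ≈ 30.5 kΩ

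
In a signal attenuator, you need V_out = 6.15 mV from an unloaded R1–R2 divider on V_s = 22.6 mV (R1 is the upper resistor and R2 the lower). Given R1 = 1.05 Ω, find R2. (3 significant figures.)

R2 ≈ 0.393 Ω

Required fraction k = V_out/V_s = 0.2721.
Rearranging, R2 = R1·k/(1−k) = 1.05 × 0.3739 = 0.3926 Ω.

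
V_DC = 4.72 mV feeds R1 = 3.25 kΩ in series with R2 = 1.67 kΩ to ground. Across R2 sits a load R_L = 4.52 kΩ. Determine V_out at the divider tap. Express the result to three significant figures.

V_out ≈ 1.29 mV

R2 ‖ R_L = (1.67 × 4.52)/(1.67 + 4.52) = 1.219 kΩ.
Voltage divider with the loaded lower leg: V_out = 4.72 × 1.219/(3.25 + 1.219) = 4.72 × 0.2728 = 1.288 mV.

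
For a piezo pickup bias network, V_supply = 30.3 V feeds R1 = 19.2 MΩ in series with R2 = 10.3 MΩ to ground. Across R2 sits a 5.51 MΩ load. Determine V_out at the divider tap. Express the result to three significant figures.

The load sits in parallel with R2, giving an effective lower resistance R2' = R2·R_L/(R2+R_L) = 3.590 MΩ.
Now apply the divider: V_out = 30.3 × 0.1575 = 4.773 V.
(Unloaded it would be 10.6 V; the load pulls it down.)

V_out ≈ 4.77 V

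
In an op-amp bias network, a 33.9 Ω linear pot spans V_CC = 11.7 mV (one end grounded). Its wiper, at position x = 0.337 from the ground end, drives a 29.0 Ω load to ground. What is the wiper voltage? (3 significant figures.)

V_out ≈ 3.13 mV

The pot divides into 22.48 Ω above the wiper and 11.42 Ω below.
(x·R_p) ‖ R_L = 8.196 Ω.
Then V_out = V_CC · 8.196/(22.48 + 8.196) = 3.126 mV.
(Unloaded: V_out = x·V_CC = 3.94 mV.)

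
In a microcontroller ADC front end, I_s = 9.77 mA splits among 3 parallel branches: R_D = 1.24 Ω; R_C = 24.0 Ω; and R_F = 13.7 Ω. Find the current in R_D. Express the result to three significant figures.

I ≈ 8.55 mA

ΣG = 1/1.24 + 1/24.0 + 1/13.7 = 0.9211.
By the current-divider rule, I = I_s · G_k/ΣG = 9.77 × 0.8755 = 8.554 mA.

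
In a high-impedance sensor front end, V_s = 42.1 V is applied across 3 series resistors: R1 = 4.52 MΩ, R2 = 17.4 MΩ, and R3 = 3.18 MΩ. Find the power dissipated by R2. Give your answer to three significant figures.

Series current I = V_s/ΣR = 42.1/25.10 = 1.677 µA.
P = I²R = 2.813 × 17.4 = 48.95 µW.

P ≈ 49.0 µW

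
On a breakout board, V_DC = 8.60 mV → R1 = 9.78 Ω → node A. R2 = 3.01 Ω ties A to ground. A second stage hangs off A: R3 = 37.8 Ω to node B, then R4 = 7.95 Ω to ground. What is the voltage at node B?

The second stage (R3 + R4 = 45.75 Ω) loads node A in parallel with R2.
Effective lower resistance at A: R2 ‖ 45.75 = 2.824 Ω.
First divider: V_A = V_DC · 2.824/(9.78 + 2.824) = 1.927 mV.
Then the unloaded second divider: V_B = V_A × R4/(R3+R4) = 1.927 × 0.1738 = 0.3349 mV.

V_B ≈ 0.335 mV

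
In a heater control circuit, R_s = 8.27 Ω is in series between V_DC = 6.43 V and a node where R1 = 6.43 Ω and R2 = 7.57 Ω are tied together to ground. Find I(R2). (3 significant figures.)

Parallel bank: R_p = 1/(1/6.43 + 1/7.57) = 3.477 Ω.
V_A = 6.43 × 3.477/11.75 = 1.903 V.
Branch current I = V_A/R2 = 1.903/7.57 = 0.2514 A.
(Equivalently: I_total = 0.5474 A, then current-divider fraction G_k/ΣG = 0.4593.)

I ≈ 0.251 A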